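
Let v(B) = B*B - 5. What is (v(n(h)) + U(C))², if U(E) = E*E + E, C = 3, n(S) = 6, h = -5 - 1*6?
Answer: 1849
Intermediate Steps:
h = -11 (h = -5 - 6 = -11)
v(B) = -5 + B² (v(B) = B² - 5 = -5 + B²)
U(E) = E + E² (U(E) = E² + E = E + E²)
(v(n(h)) + U(C))² = ((-5 + 6²) + 3*(1 + 3))² = ((-5 + 36) + 3*4)² = (31 + 12)² = 43² = 1849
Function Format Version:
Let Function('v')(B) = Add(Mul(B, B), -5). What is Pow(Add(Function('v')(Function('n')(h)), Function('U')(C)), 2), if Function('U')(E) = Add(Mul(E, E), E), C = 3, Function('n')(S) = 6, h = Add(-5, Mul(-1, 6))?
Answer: 1849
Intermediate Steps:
h = -11 (h = Add(-5, -6) = -11)
Function('v')(B) = Add(-5, Pow(B, 2)) (Function('v')(B) = Add(Pow(B, 2), -5) = Add(-5, Pow(B, 2)))
Function('U')(E) = Add(E, Pow(E, 2)) (Function('U')(E) = Add(Pow(E, 2), E) = Add(E, Pow(E, 2)))
Pow(Add(Function('v')(Function('n')(h)), Function('U')(C)), 2) = Pow(Add(Add(-5, Pow(6, 2)), Mul(3, Add(1, 3))), 2) = Pow(Add(Add(-5, 36), Mul(3, 4)), 2) = Pow(Add(31, 12), 2) = Pow(43, 2) = 1849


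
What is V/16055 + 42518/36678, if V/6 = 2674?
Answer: 635544161/294432645 ≈ 2.1585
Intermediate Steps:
V = 16044 (V = 6*2674 = 16044)
V/16055 + 42518/36678 = 16044/16055 + 42518/36678 = 16044*(1/16055) + 42518*(1/36678) = 16044/16055 + 21259/18339 = 635544161/294432645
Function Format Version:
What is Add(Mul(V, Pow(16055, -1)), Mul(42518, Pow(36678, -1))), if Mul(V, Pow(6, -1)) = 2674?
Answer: Rational(635544161, 294432645) ≈ 2.1585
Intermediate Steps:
V = 16044 (V = Mul(6, 2674) = 16044)
Add(Mul(V, Pow(16055, -1)), Mul(42518, Pow(36678, -1))) = Add(Mul(16044, Pow(16055, -1)), Mul(42518, Pow(36678, -1))) = Add(Mul(16044, Rational(1, 16055)), Mul(42518, Rational(1, 36678))) = Add(Rational(16044, 16055), Rational(21259, 18339)) = Rational(635544161, 294432645)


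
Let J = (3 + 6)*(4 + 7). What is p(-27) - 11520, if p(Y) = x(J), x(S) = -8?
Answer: -11528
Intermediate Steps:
J = 99 (J = 9*11 = 99)
p(Y) = -8
p(-27) - 11520 = -8 - 11520 = -11528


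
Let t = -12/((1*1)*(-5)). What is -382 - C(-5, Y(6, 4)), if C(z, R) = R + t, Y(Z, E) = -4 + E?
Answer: -1922/5 ≈ -384.40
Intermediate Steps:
t = 12/5 (t = -12/(1*(-5)) = -12/(-5) = -12*(-1/5) = 12/5 ≈ 2.4000)
C(z, R) = 12/5 + R (C(z, R) = R + 12/5 = 12/5 + R)
-382 - C(-5, Y(6, 4)) = -382 - (12/5 + (-4 + 4)) = -382 - (12/5 + 0) = -382 - 1*12/5 = -382 - 12/5 = -1922/5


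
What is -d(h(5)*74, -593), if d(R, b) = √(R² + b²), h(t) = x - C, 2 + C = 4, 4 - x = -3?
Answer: -√488549 ≈ -698.96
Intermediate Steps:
x = 7 (x = 4 - 1*(-3) = 4 + 3 = 7)
C = 2 (C = -2 + 4 = 2)
h(t) = 5 (h(t) = 7 - 1*2 = 7 - 2 = 5)
-d(h(5)*74, -593) = -√((5*74)² + (-593)²) = -√(370² + 351649) = -√(136900 + 351649) = -√488549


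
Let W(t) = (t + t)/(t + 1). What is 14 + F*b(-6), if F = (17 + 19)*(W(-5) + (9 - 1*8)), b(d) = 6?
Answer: 770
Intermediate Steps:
W(t) = 2*t/(1 + t) (W(t) = (2*t)/(1 + t) = 2*t/(1 + t))
F = 126 (F = (17 + 19)*(2*(-5)/(1 - 5) + (9 - 1*8)) = 36*(2*(-5)/(-4) + (9 - 8)) = 36*(2*(-5)*(-¼) + 1) = 36*(5/2 + 1) = 36*(7/2) = 126)
14 + F*b(-6) = 14 + 126*6 = 14 + 756 = 770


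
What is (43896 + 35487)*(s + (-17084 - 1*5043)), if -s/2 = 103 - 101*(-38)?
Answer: -2382204447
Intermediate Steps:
s = -7882 (s = -2*(103 - 101*(-38)) = -2*(103 + 3838) = -2*3941 = -7882)
(43896 + 35487)*(s + (-17084 - 1*5043)) = (43896 + 35487)*(-7882 + (-17084 - 1*5043)) = 79383*(-7882 + (-17084 - 5043)) = 79383*(-7882 - 22127) = 79383*(-30009) = -2382204447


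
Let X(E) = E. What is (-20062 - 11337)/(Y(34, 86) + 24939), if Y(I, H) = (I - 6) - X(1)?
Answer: -31399/24966 ≈ -1.2577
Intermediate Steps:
Y(I, H) = -7 + I (Y(I, H) = (I - 6) - 1*1 = (-6 + I) - 1 = -7 + I)
(-20062 - 11337)/(Y(34, 86) + 24939) = (-20062 - 11337)/((-7 + 34) + 24939) = -31399/(27 + 24939) = -31399/24966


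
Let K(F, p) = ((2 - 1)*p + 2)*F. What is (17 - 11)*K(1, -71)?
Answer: -414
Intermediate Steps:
K(F, p) = F*(2 + p) (K(F, p) = (1*p + 2)*F = (p + 2)*F = (2 + p)*F = F*(2 + p))
(17 - 11)*K(1, -71) = (17 - 11)*(1*(2 - 71)) = 6*(1*(-69)) = 6*(-69) = -414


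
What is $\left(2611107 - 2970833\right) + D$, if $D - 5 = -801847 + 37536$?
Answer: $-1124032$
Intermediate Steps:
$D = -764306$ ($D = 5 + \left(-801847 + 37536\right) = 5 - 764311 = -764306$)
$\left(2611107 - 2970833\right) + D = \left(2611107 - 2970833\right) - 764306 = -359726 - 764306 = -1124032$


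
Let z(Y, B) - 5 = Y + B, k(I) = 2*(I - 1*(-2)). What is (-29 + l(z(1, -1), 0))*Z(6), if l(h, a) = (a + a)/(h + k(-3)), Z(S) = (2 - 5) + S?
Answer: -87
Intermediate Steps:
Z(S) = -3 + S
k(I) = 4 + 2*I (k(I) = 2*(I + 2) = 2*(2 + I) = 4 + 2*I)
z(Y, B) = 5 + B + Y (z(Y, B) = 5 + (Y + B) = 5 + (B + Y) = 5 + B + Y)
l(h, a) = 2*a/(-2 + h) (l(h, a) = (a + a)/(h + (4 + 2*(-3))) = (2*a)/(h + (4 - 6)) = (2*a)/(h - 2) = (2*a)/(-2 + h) = 2*a/(-2 + h))
(-29 + l(z(1, -1), 0))*Z(6) = (-29 + 2*0/(-2 + (5 - 1 + 1)))*(-3 + 6) = (-29 + 2*0/(-2 + 5))*3 = (-29 + 2*0/3)*3 = (-29 + 2*0*(⅓))*3 = (-29 + 0)*3 = -29*3 = -87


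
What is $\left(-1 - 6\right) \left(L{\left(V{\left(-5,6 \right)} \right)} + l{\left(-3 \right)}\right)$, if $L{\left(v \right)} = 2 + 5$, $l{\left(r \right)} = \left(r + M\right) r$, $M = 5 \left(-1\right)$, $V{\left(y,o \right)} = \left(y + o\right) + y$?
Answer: $-217$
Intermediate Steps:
$V{\left(y,o \right)} = o + 2 y$ ($V{\left(y,o \right)} = \left(o + y\right) + y = o + 2 y$)
$M = -5$
$l{\left(r \right)} = r \left(-5 + r\right)$ ($l{\left(r \right)} = \left(r - 5\right) r = \left(-5 + r\right) r = r \left(-5 + r\right)$)
$L{\left(v \right)} = 7$
$\left(-1 - 6\right) \left(L{\left(V{\left(-5,6 \right)} \right)} + l{\left(-3 \right)}\right) = \left(-1 - 6\right) \left(7 - 3 \left(-5 - 3\right)\right) = - 7 \left(7 - -24\right) = - 7 \left(7 + 24\right) = \left(-7\right) 31 = -217$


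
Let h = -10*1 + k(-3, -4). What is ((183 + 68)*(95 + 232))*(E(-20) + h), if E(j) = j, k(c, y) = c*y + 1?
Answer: -1395309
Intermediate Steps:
k(c, y) = 1 + c*y
h = 3 (h = -10*1 + (1 - 3*(-4)) = -10 + (1 + 12) = -10 + 13 = 3)
((183 + 68)*(95 + 232))*(E(-20) + h) = ((183 + 68)*(95 + 232))*(-20 + 3) = (251*327)*(-17) = 82077*(-17) = -1395309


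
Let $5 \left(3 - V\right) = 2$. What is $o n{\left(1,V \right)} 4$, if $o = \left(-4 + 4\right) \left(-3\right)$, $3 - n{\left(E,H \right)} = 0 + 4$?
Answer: $0$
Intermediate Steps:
$V = \frac{13}{5}$ ($V = 3 - \frac{2}{5} = \frac{13}{5} \approx 2.6$)
$n{\left(E,H \right)} = -1$ ($n{\left(E,H \right)} = 3 - \left(0 + 4\right) = 3 - 4 = -1$)
$o = 0$ ($o = 0 \left(-3\right) = 0$)
$o n{\left(1,V \right)} 4 = 0 \left(-1\right) 4 = 0 \cdot 4 = 0$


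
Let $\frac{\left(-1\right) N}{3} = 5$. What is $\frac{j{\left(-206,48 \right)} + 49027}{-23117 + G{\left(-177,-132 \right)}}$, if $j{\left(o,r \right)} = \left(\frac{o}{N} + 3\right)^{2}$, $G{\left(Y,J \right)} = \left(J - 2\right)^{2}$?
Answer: $- \frac{11094076}{1161225} \approx -9.5538$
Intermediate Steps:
$N = -15$ ($N = \left(-3\right) 5 = -15$)
$G{\left(Y,J \right)} = \left(-2 + J\right)^{2}$
$j{\left(o,r \right)} = \left(3 - \frac{o}{15}\right)^{2}$ ($j{\left(o,r \right)} = \left(\frac{o}{-15} + 3\right)^{2} = \left(o \left(- \frac{1}{15}\right) + 3\right)^{2} = \left(- \frac{o}{15} + 3\right)^{2} = \left(3 - \frac{o}{15}\right)^{2}$)
$\frac{j{\left(-206,48 \right)} + 49027}{-23117 + G{\left(-177,-132 \right)}} = \frac{\frac{\left(-45 - 206\right)^{2}}{225} + 49027}{-23117 + \left(-2 - 132\right)^{2}} = \frac{\frac{\left(-251\right)^{2}}{225} + 49027}{-23117 + \left(-134\right)^{2}} = \frac{\frac{1}{225} \cdot 63001 + 49027}{-23117 + 17956} = \frac{\frac{63001}{225} + 49027}{-5161} = \frac{11094076}{225} \left(- \frac{1}{5161}\right) = - \frac{11094076}{1161225}$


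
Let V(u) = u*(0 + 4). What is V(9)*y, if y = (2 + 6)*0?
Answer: 0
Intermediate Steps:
y = 0 (y = 8*0 = 0)
V(u) = 4*u (V(u) = u*4 = 4*u)
V(9)*y = (4*9)*0 = 36*0 = 0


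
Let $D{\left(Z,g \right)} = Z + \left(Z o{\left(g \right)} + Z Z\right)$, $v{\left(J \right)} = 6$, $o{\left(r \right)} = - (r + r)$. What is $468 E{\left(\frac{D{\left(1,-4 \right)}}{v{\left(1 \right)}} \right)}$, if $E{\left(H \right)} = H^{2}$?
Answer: $1300$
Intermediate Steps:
$o{\left(r \right)} = - 2 r$
$D{\left(Z,g \right)} = Z + Z^{2} - 2 Z g$ ($D{\left(Z,g \right)} = Z + \left(Z \left(- 2 g\right) + Z Z\right) = Z + \left(- 2 Z g + Z^{2}\right) = Z + \left(Z^{2} - 2 Z g\right) = Z + Z^{2} - 2 Z g$)
$468 E{\left(\frac{D{\left(1,-4 \right)}}{v{\left(1 \right)}} \right)} = 468 \left(\frac{1 \left(1 + 1 - -8\right)}{6}\right)^{2} = 468 \left(1 \left(1 + 1 + 8\right) \frac{1}{6}\right)^{2} = 468 \left(1 \cdot 10 \cdot \frac{1}{6}\right)^{2} = 468 \left(10 \cdot \frac{1}{6}\right)^{2} = 468 \left(\frac{5}{3}\right)^{2} = 468 \cdot \frac{25}{9} = 1300$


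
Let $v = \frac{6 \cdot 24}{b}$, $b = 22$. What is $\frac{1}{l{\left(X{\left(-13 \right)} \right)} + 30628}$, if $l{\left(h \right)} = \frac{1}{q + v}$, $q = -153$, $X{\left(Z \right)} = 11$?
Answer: $\frac{1611}{49341697} \approx 3.265 \cdot 10^{-5}$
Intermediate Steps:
$v = \frac{72}{11}$ ($v = \frac{6 \cdot 24}{22} = 144 \cdot \frac{1}{22} = \frac{72}{11} \approx 6.5455$)
$l{\left(h \right)} = - \frac{11}{1611}$ ($l{\left(h \right)} = \frac{1}{-153 + \frac{72}{11}} = \frac{1}{- \frac{1611}{11}} = - \frac{11}{1611}$)
$\frac{1}{l{\left(X{\left(-13 \right)} \right)} + 30628} = \frac{1}{- \frac{11}{1611} + 30628} = \frac{1}{\frac{49341697}{1611}} = \frac{1611}{49341697}$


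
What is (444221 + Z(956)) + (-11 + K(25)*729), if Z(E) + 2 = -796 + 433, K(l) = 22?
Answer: 459883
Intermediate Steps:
Z(E) = -365 (Z(E) = -2 + (-796 + 433) = -2 - 363 = -365)
(444221 + Z(956)) + (-11 + K(25)*729) = (444221 - 365) + (-11 + 22*729) = 443856 + (-11 + 16038) = 443856 + 16027 = 459883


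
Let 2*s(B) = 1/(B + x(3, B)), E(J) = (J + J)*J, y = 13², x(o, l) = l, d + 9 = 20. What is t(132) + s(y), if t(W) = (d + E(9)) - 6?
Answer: 112893/676 ≈ 167.00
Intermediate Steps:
d = 11 (d = -9 + 20 = 11)
y = 169
E(J) = 2*J² (E(J) = (2*J)*J = 2*J²)
t(W) = 167 (t(W) = (11 + 2*9²) - 6 = (11 + 2*81) - 6 = (11 + 162) - 6 = 173 - 6 = 167)
s(B) = 1/(4*B) (s(B) = 1/(2*(B + B)) = 1/(2*((2*B))) = (1/(2*B))/2 = 1/(4*B))
t(132) + s(y) = 167 + (¼)/169 = 167 + (¼)*(1/169) = 167 + 1/676 = 112893/676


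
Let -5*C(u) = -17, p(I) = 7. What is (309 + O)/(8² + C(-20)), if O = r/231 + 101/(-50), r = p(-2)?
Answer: 506567/111210 ≈ 4.5550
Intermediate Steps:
C(u) = 17/5 (C(u) = -⅕*(-17) = 17/5)
r = 7
O = -3283/1650 (O = 7/231 + 101/(-50) = 7*(1/231) + 101*(-1/50) = 1/33 - 101/50 = -3283/1650 ≈ -1.9897)
(309 + O)/(8² + C(-20)) = (309 - 3283/1650)/(8² + 17/5) = 506567/(1650*(64 + 17/5)) = 506567/(1650*(337/5)) = (506567/1650)*(5/337) = 506567/111210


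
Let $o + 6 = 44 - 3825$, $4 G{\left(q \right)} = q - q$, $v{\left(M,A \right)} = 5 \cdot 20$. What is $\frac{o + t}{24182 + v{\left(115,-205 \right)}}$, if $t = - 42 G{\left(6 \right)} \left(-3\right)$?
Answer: $- \frac{3787}{24282} \approx -0.15596$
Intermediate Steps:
$v{\left(M,A \right)} = 100$
$G{\left(q \right)} = 0$ ($G{\left(q \right)} = \frac{q - q}{4} = \frac{1}{4} \cdot 0 = 0$)
$o = -3787$ ($o = -6 + \left(44 - 3825\right) = -6 - 3781 = -3787$)
$t = 0$ ($t = - 42 \cdot 0 \left(-3\right) = \left(-42\right) 0 = 0$)
$\frac{o + t}{24182 + v{\left(115,-205 \right)}} = \frac{-3787 + 0}{24182 + 100} = - \frac{3787}{24282}$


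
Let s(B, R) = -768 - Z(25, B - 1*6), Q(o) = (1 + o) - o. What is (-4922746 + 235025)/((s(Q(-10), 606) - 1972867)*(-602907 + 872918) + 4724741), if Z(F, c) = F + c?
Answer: 4687721/532903835464 ≈ 8.7966e-6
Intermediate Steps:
Q(o) = 1
s(B, R) = -787 - B (s(B, R) = -768 - (25 + (B - 1*6)) = -768 - (25 + (B - 6)) = -768 - (25 + (-6 + B)) = -768 - (19 + B) = -768 + (-19 - B) = -787 - B)
(-4922746 + 235025)/((s(Q(-10), 606) - 1972867)*(-602907 + 872918) + 4724741) = (-4922746 + 235025)/(((-787 - 1*1) - 1972867)*(-602907 + 872918) + 4724741) = -4687721/(((-787 - 1) - 1972867)*270011 + 4724741) = -4687721/((-788 - 1972867)*270011 + 4724741) = -4687721/(-1973655*270011 + 4724741) = -4687721/(-532908560205 + 4724741) = -4687721/(-532903835464) = -4687721*(-1/532903835464) = 4687721/532903835464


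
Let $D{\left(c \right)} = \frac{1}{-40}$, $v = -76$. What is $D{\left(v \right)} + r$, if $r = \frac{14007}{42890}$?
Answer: $\frac{51739}{171560} \approx 0.30158$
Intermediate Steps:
$r = \frac{14007}{42890}$ ($r = 14007 \cdot \frac{1}{42890} = \frac{14007}{42890} \approx 0.32658$)
$D{\left(c \right)} = - \frac{1}{40}$
$D{\left(v \right)} + r = - \frac{1}{40} + \frac{14007}{42890} = \frac{51739}{171560}$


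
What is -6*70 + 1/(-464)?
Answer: -194881/464 ≈ -420.00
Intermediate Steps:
-6*70 + 1/(-464) = -420 - 1/464 = -194881/464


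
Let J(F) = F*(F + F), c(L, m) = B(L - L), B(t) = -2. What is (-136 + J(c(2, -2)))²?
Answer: 16384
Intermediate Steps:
c(L, m) = -2
J(F) = 2*F² (J(F) = F*(2*F) = 2*F²)
(-136 + J(c(2, -2)))² = (-136 + 2*(-2)²)² = (-136 + 2*4)² = (-136 + 8)² = (-128)² = 16384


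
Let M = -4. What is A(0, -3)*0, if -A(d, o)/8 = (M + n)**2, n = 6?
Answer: 0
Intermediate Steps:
A(d, o) = -32 (A(d, o) = -8*(-4 + 6)**2 = -8*2**2 = -8*4 = -32)
A(0, -3)*0 = -32*0 = 0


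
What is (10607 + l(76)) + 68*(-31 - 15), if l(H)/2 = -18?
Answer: 7443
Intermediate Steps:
l(H) = -36 (l(H) = 2*(-18) = -36)
(10607 + l(76)) + 68*(-31 - 15) = (10607 - 36) + 68*(-31 - 15) = 10571 + 68*(-46) = 10571 - 3128 = 7443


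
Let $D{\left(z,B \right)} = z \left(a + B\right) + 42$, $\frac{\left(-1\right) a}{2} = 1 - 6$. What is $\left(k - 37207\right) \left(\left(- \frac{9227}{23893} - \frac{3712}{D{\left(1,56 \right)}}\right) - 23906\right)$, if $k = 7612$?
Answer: $\frac{152359453861135}{215037} \approx 7.0853 \cdot 10^{8}$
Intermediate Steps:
$a = 10$ ($a = - 2 \left(1 - 6\right) = \left(-2\right) \left(-5\right) = 10$)
$D{\left(z,B \right)} = 42 + z \left(10 + B\right)$ ($D{\left(z,B \right)} = z \left(10 + B\right) + 42 = 42 + z \left(10 + B\right)$)
$\left(k - 37207\right) \left(\left(- \frac{9227}{23893} - \frac{3712}{D{\left(1,56 \right)}}\right) - 23906\right) = \left(7612 - 37207\right) \left(\left(- \frac{9227}{23893} - \frac{3712}{42 + 10 \cdot 1 + 56 \cdot 1}\right) - 23906\right) = - 29595 \left(\left(\left(-9227\right) \frac{1}{23893} - \frac{3712}{42 + 10 + 56}\right) - 23906\right) = - 29595 \left(\left(- \frac{9227}{23893} - \frac{3712}{108}\right) - 23906\right) = - 29595 \left(\left(- \frac{9227}{23893} - \frac{928}{27}\right) - 23906\right) = - 29595 \left(- \frac{22421833}{645111} - 23906\right) = \left(-29595\right) \left(- \frac{15444445399}{645111}\right) = \frac{152359453861135}{215037}$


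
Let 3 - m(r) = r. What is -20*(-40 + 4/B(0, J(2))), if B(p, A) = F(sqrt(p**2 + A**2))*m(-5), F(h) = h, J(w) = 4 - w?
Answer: 795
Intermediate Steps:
m(r) = 3 - r
B(p, A) = 8*sqrt(A**2 + p**2) (B(p, A) = sqrt(p**2 + A**2)*(3 - 1*(-5)) = sqrt(A**2 + p**2)*(3 + 5) = sqrt(A**2 + p**2)*8 = 8*sqrt(A**2 + p**2))
-20*(-40 + 4/B(0, J(2))) = -20*(-40 + 4/((8*sqrt((4 - 1*2)**2 + 0**2)))) = -20*(-40 + 4/((8*sqrt((4 - 2)**2 + 0)))) = -20*(-40 + 4/((8*sqrt(2**2 + 0)))) = -20*(-40 + 4/((8*sqrt(4 + 0)))) = -20*(-40 + 4/((8*sqrt(4)))) = -20*(-40 + 4/((8*2))) = -20*(-40 + 4/16) = -20*(-40 + 4*(1/16)) = -20*(-40 + 1/4) = -20*(-159/4) = 795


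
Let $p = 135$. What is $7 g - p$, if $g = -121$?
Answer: $-982$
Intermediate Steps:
$7 g - p = 7 \left(-121\right) - 135 = -847 - 135 = -982$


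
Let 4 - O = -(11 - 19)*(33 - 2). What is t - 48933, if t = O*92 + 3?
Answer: -71378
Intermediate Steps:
O = -244 (O = 4 - (-1)*(11 - 19)*(33 - 2) = 4 - (-1)*(-8*31) = 4 - (-1)*(-248) = 4 - 1*248 = 4 - 248 = -244)
t = -22445 (t = -244*92 + 3 = -22448 + 3 = -22445)
t - 48933 = -22445 - 48933 = -71378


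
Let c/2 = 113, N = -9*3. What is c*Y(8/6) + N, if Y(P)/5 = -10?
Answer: -11327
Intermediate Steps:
Y(P) = -50 (Y(P) = 5*(-10) = -50)
N = -27
c = 226 (c = 2*113 = 226)
c*Y(8/6) + N = 226*(-50) - 27 = -11300 - 27 = -11327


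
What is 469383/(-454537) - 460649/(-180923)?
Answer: 124459834004/82236197651 ≈ 1.5134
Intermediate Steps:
469383/(-454537) - 460649/(-180923) = 469383*(-1/454537) - 460649*(-1/180923) = -469383/454537 + 460649/180923 = 124459834004/82236197651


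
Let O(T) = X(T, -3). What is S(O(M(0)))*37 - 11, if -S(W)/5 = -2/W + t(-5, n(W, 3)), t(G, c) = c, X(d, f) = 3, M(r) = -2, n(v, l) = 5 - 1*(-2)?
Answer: -3548/3 ≈ -1182.7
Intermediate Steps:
n(v, l) = 7 (n(v, l) = 5 + 2 = 7)
O(T) = 3
S(W) = -35 + 10/W (S(W) = -5*(-2/W + 7) = -5*(7 - 2/W) = -35 + 10/W)
S(O(M(0)))*37 - 11 = (-35 + 10/3)*37 - 11 = -95/3*37 - 11 = -3515/3 - 11 = -3548/3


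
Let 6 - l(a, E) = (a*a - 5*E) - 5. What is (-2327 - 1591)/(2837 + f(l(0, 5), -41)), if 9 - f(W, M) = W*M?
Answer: -1959/2161 ≈ -0.90652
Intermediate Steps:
l(a, E) = 11 - a**2 + 5*E (l(a, E) = 6 - ((a*a - 5*E) - 5) = 6 - ((a**2 - 5*E) - 5) = 6 - (-5 + a**2 - 5*E) = 6 + (5 - a**2 + 5*E) = 11 - a**2 + 5*E)
f(W, M) = 9 - M*W (f(W, M) = 9 - W*M = 9 - M*W)
(-2327 - 1591)/(2837 + f(l(0, 5), -41)) = (-2327 - 1591)/(2837 + (9 - 1*(-41)*(11 - 1*0**2 + 5*5))) = -3918/(2837 + (9 - 1*(-41)*(11 - 1*0 + 25))) = -3918/(2837 + (9 - 1*(-41)*(11 + 0 + 25))) = -3918/(2837 + (9 - 1*(-41)*36)) = -3918/(2837 + (9 + 1476)) = -3918/(2837 + 1485) = -3918/4322 = -3918*1/4322 = -1959/2161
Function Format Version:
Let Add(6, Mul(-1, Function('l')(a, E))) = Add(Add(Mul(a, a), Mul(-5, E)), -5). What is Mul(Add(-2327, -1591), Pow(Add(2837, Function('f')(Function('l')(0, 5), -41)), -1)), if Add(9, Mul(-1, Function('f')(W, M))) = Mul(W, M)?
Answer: Rational(-1959, 2161) ≈ -0.90652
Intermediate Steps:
Function('l')(a, E) = Add(11, Mul(-1, Pow(a, 2)), Mul(5, E)) (Function('l')(a, E) = Add(6, Mul(-1, Add(Add(Mul(a, a), Mul(-5, E)), -5))) = Add(6, Mul(-1, Add(Add(Pow(a, 2), Mul(-5, E)), -5))) = Add(6, Mul(-1, Add(-5, Pow(a, 2), Mul(-5, E)))) = Add(6, Add(5, Mul(-1, Pow(a, 2)), Mul(5, E))) = Add(11, Mul(-1, Pow(a, 2)), Mul(5, E)))
Function('f')(W, M) = Add(9, Mul(-1, M, W)) (Function('f')(W, M) = Add(9, Mul(-1, Mul(W, M))) = Add(9, Mul(-1, Mul(M, W))) = Add(9, Mul(-1, M, W)))
Mul(Add(-2327, -1591), Pow(Add(2837, Function('f')(Function('l')(0, 5), -41)), -1)) = Mul(Add(-2327, -1591), Pow(Add(2837, Add(9, Mul(-1, -41, Add(11, Mul(-1, Pow(0, 2)), Mul(5, 5))))), -1)) = Mul(-3918, Pow(Add(2837, Add(9, Mul(-1, -41, Add(11, Mul(-1, 0), 25)))), -1)) = Mul(-3918, Pow(Add(2837, Add(9, Mul(-1, -41, Add(11, 0, 25)))), -1)) = Mul(-3918, Pow(Add(2837, Add(9, Mul(-1, -41, 36))), -1)) = Mul(-3918, Pow(Add(2837, Add(9, 1476)), -1)) = Mul(-3918, Pow(Add(2837, 1485), -1)) = Mul(-3918, Pow(4322, -1)) = Mul(-3918, Rational(1, 4322)) = Rational(-1959, 2161)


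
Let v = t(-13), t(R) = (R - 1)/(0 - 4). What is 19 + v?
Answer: 45/2 ≈ 22.500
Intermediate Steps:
t(R) = ¼ - R/4 (t(R) = (-1 + R)/(-4) = (-1 + R)*(-¼) = ¼ - R/4)
v = 7/2 (v = ¼ - ¼*(-13) = ¼ + 13/4 = 7/2 ≈ 3.5000)
19 + v = 19 + 7/2 = 45/2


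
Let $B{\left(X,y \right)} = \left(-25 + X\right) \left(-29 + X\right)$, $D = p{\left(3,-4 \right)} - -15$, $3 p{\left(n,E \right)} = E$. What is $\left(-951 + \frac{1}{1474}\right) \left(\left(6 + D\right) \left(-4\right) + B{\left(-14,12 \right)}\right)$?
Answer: $- \frac{6721501535}{4422} \approx -1.52 \cdot 10^{6}$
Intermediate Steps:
$p{\left(n,E \right)} = \frac{E}{3}$
$D = \frac{41}{3}$ ($D = \frac{1}{3} \left(-4\right) - -15 = - \frac{4}{3} + 15 = \frac{41}{3} \approx 13.667$)
$B{\left(X,y \right)} = \left(-29 + X\right) \left(-25 + X\right)$
$\left(-951 + \frac{1}{1474}\right) \left(\left(6 + D\right) \left(-4\right) + B{\left(-14,12 \right)}\right) = \left(-951 + \frac{1}{1474}\right) \left(\left(6 + \frac{41}{3}\right) \left(-4\right) + \left(725 + \left(-14\right)^{2} - -756\right)\right) = \left(-951 + \frac{1}{1474}\right) \left(\frac{59}{3} \left(-4\right) + \left(725 + 196 + 756\right)\right) = - \frac{1401773 \left(- \frac{236}{3} + 1677\right)}{1474} = \left(- \frac{1401773}{1474}\right) \frac{4795}{3} = - \frac{6721501535}{4422}$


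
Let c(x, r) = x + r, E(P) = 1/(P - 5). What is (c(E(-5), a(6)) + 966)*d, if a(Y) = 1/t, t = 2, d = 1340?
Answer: 1294976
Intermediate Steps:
a(Y) = 1/2
E(P) = 1/(-5 + P)
c(x, r) = r + x
(c(E(-5), a(6)) + 966)*d = ((1/2 + 1/(-5 - 5)) + 966)*1340 = ((1/2 + 1/(-10)) + 966)*1340 = ((1/2 - 1/10) + 966)*1340 = (2/5 + 966)*1340 = (4832/5)*1340 = 1294976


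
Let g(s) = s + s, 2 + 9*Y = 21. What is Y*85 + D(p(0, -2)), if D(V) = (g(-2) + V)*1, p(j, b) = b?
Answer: 1561/9 ≈ 173.44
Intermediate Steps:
Y = 19/9 (Y = -2/9 + (1/9)*21 = -2/9 + 7/3 = 19/9 ≈ 2.1111)
g(s) = 2*s
D(V) = -4 + V (D(V) = (2*(-2) + V)*1 = (-4 + V)*1 = -4 + V)
Y*85 + D(p(0, -2)) = (19/9)*85 + (-4 - 2) = 1615/9 - 6 = 1561/9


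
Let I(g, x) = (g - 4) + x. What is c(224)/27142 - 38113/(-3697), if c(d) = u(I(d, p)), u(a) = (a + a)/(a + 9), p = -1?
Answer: 39309865629/3813071012 ≈ 10.309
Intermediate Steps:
I(g, x) = -4 + g + x (I(g, x) = (-4 + g) + x = -4 + g + x)
u(a) = 2*a/(9 + a) (u(a) = (2*a)/(9 + a) = 2*a/(9 + a))
c(d) = 2*(-5 + d)/(4 + d) (c(d) = 2*(-4 + d - 1)/(9 + (-4 + d - 1)) = 2*(-5 + d)/(9 + (-5 + d)) = 2*(-5 + d)/(4 + d))
c(224)/27142 - 38113/(-3697) = (2*(-5 + 224)/(4 + 224))/27142 - 38113/(-3697) = (2*219/228)*(1/27142) - 38113*(-1/3697) = (2*(1/228)*219)*(1/27142) + 38113/3697 = (73/38)*(1/27142) + 38113/3697 = 73/1031396 + 38113/3697 = 39309865629/3813071012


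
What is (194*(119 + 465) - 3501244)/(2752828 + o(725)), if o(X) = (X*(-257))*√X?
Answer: 9326438116944/17591767080541 + 3156297055500*√29/17591767080541 ≈ 1.4964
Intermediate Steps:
o(X) = -257*X^(3/2) (o(X) = (-257*X)*√X = -257*X^(3/2))
(194*(119 + 465) - 3501244)/(2752828 + o(725)) = (194*(119 + 465) - 3501244)/(2752828 - 931625*√29) = (194*584 - 3501244)/(2752828 - 931625*√29) = (113296 - 3501244)/(2752828 - 931625*√29) = -3387948/(2752828 - 931625*√29)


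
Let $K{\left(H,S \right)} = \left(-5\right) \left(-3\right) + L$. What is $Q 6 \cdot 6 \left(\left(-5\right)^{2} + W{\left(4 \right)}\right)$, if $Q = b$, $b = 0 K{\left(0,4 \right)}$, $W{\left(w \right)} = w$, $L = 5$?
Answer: $0$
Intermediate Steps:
$K{\left(H,S \right)} = 20$ ($K{\left(H,S \right)} = \left(-5\right) \left(-3\right) + 5 = 15 + 5 = 20$)
$b = 0$ ($b = 0 \cdot 20 = 0$)
$Q = 0$
$Q 6 \cdot 6 \left(\left(-5\right)^{2} + W{\left(4 \right)}\right) = 0 \cdot 6 \cdot 6 \left(\left(-5\right)^{2} + 4\right) = 0 \cdot 6 \left(25 + 4\right) = 0 \cdot 29 = 0$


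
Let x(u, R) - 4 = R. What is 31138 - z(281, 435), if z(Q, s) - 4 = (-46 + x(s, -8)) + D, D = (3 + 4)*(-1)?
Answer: 31191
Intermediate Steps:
x(u, R) = 4 + R
D = -7 (D = 7*(-1) = -7)
z(Q, s) = -53 (z(Q, s) = 4 + ((-46 + (4 - 8)) - 7) = 4 + ((-46 - 4) - 7) = 4 + (-50 - 7) = 4 - 57 = -53)
31138 - z(281, 435) = 31138 - 1*(-53) = 31138 + 53 = 31191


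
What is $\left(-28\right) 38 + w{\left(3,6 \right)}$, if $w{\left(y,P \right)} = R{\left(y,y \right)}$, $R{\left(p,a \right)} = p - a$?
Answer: $-1064$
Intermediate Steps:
$w{\left(y,P \right)} = 0$ ($w{\left(y,P \right)} = y - y = 0$)
$\left(-28\right) 38 + w{\left(3,6 \right)} = \left(-28\right) 38 + 0 = -1064 + 0 = -1064$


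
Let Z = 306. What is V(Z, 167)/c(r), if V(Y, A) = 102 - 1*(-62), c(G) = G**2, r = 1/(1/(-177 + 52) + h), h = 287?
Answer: 211058795664/15625 ≈ 1.3508e+7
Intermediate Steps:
r = 125/35874 (r = 1/(1/(-177 + 52) + 287) = 1/(1/(-125) + 287) = 1/(-1/125 + 287) = 1/(35874/125) = 125/35874 ≈ 0.0034844)
V(Y, A) = 164 (V(Y, A) = 102 + 62 = 164)
V(Z, 167)/c(r) = 164/((125/35874)**2) = 164/(15625/1286943876) = 164*(1286943876/15625) = 211058795664/15625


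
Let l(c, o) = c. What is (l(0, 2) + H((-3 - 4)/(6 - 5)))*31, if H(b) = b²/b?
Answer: -217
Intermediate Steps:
H(b) = b
(l(0, 2) + H((-3 - 4)/(6 - 5)))*31 = (0 + (-3 - 4)/(6 - 5))*31 = (0 - 7/1)*31 = (0 - 7*1)*31 = (0 - 7)*31 = -7*31 = -217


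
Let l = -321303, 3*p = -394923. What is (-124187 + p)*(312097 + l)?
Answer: 2355152568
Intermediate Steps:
p = -131641 (p = (1/3)*(-394923) = -131641)
(-124187 + p)*(312097 + l) = (-124187 - 131641)*(312097 - 321303) = -255828*(-9206) = 2355152568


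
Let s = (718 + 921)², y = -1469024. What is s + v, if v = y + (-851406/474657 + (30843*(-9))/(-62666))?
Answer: 294377250776099/241828094 ≈ 1.2173e+6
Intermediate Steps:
s = 2686321 (s = 1639² = 2686321)
v = -355250636526075/241828094 (v = -1469024 + (-851406/474657 + (30843*(-9))/(-62666)) = -1469024 + (-851406*1/474657 - 277587*(-1/62666)) = -1469024 + (-6922/3859 + 277587/62666) = -1469024 + 637434181/241828094 = -355250636526075/241828094 ≈ -1.4690e+6)
s + v = 2686321 - 355250636526075/241828094 = 294377250776099/241828094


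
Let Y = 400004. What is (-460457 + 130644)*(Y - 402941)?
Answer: 968660781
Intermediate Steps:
(-460457 + 130644)*(Y - 402941) = (-460457 + 130644)*(400004 - 402941) = -329813*(-2937) = 968660781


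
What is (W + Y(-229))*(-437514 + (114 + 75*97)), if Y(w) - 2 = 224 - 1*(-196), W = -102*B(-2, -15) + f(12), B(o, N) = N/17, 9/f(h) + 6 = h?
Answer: -441738375/2 ≈ -2.2087e+8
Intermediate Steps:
f(h) = 9/(-6 + h)
B(o, N) = N/17 (B(o, N) = N*(1/17) = N/17)
W = 183/2 (W = -6*(-15) + 9/(-6 + 12) = -102*(-15/17) + 9/6 = 90 + 9*(⅙) = 90 + 3/2 = 183/2 ≈ 91.500)
Y(w) = 422 (Y(w) = 2 + (224 - 1*(-196)) = 2 + (224 + 196) = 2 + 420 = 422)
(W + Y(-229))*(-437514 + (114 + 75*97)) = (183/2 + 422)*(-437514 + (114 + 75*97)) = 1027*(-437514 + (114 + 7275))/2 = 1027*(-437514 + 7389)/2 = (1027/2)*(-430125) = -441738375/2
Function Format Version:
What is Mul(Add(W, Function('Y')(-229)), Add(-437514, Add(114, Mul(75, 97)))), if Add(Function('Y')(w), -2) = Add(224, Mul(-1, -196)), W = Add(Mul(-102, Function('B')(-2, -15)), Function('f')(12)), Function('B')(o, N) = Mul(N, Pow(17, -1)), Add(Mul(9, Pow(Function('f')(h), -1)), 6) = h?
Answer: Rational(-441738375, 2) ≈ -2.2087e+8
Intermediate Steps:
Function('f')(h) = Mul(9, Pow(Add(-6, h), -1))
Function('B')(o, N) = Mul(Rational(1, 17), N) (Function('B')(o, N) = Mul(N, Rational(1, 17)) = Mul(Rational(1, 17), N))
W = Rational(183, 2) (W = Add(Mul(-102, Mul(Rational(1, 17), -15)), Mul(9, Pow(Add(-6, 12), -1))) = Add(Mul(-102, Rational(-15, 17)), Mul(9, Pow(6, -1))) = Add(90, Mul(9, Rational(1, 6))) = Add(90, Rational(3, 2)) = Rational(183, 2) ≈ 91.500)
Function('Y')(w) = 422 (Function('Y')(w) = Add(2, Add(224, Mul(-1, -196))) = Add(2, Add(224, 196)) = Add(2, 420) = 422)
Mul(Add(W, Function('Y')(-229)), Add(-437514, Add(114, Mul(75, 97)))) = Mul(Add(Rational(183, 2), 422), Add(-437514, Add(114, Mul(75, 97)))) = Mul(Rational(1027, 2), Add(-437514, Add(114, 7275))) = Mul(Rational(1027, 2), Add(-437514, 7389)) = Mul(Rational(1027, 2), -430125) = Rational(-441738375, 2)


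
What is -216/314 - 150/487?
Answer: -76146/76459 ≈ -0.99591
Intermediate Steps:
-216/314 - 150/487 = -216*1/314 - 150*1/487 = -108/157 - 150/487 = -76146/76459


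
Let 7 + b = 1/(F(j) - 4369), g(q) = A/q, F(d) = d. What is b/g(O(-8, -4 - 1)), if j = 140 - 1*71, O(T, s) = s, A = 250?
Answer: 30101/215000 ≈ 0.14000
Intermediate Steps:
j = 69 (j = 140 - 71 = 69)
g(q) = 250/q
b = -30101/4300 (b = -7 + 1/(69 - 4369) = -7 + 1/(-4300) = -7 - 1/4300 = -30101/4300 ≈ -7.0002)
b/g(O(-8, -4 - 1)) = -30101/(4300*(250/(-4 - 1))) = -30101/(4300*(250/(-5))) = -30101/(4300*(250*(-1/5))) = -30101/4300/(-50) = -30101/4300*(-1/50) = 30101/215000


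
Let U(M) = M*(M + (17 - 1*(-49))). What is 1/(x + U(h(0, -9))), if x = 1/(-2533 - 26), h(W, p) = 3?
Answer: 2559/529712 ≈ 0.0048309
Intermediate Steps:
x = -1/2559 (x = 1/(-2559) = -1/2559 ≈ -0.00039078)
U(M) = M*(66 + M) (U(M) = M*(M + (17 + 49)) = M*(M + 66) = M*(66 + M))
1/(x + U(h(0, -9))) = 1/(-1/2559 + 3*(66 + 3)) = 1/(-1/2559 + 3*69) = 1/(-1/2559 + 207) = 1/(529712/2559) = 2559/529712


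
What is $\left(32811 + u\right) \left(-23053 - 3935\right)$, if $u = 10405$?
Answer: $-1166313408$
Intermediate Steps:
$\left(32811 + u\right) \left(-23053 - 3935\right) = \left(32811 + 10405\right) \left(-23053 - 3935\right) = 43216 \left(-26988\right) = -1166313408$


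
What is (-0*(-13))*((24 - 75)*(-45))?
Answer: 0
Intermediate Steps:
(-0*(-13))*((24 - 75)*(-45)) = (-1*0)*(-51*(-45)) = 0*2295 = 0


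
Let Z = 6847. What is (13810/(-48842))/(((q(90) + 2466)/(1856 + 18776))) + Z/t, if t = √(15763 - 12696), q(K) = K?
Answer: -35615990/15605019 + 6847*√3067/3067 ≈ 121.35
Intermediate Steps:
t = √3067 ≈ 55.380
(13810/(-48842))/(((q(90) + 2466)/(1856 + 18776))) + Z/t = (13810/(-48842))/(((90 + 2466)/(1856 + 18776))) + 6847/(√3067) = (13810*(-1/48842))/((2556/20632)) + 6847*(√3067/3067) = -6905/(24421*(2556*(1/20632))) + 6847*√3067/3067 = -6905/(24421*639/5158) + 6847*√3067/3067 = -6905/24421*5158/639 + 6847*√3067/3067 = -35615990/15605019 + 6847*√3067/3067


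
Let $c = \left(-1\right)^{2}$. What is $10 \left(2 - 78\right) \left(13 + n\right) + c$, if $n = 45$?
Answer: $-44079$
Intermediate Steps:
$c = 1$
$10 \left(2 - 78\right) \left(13 + n\right) + c = 10 \left(2 - 78\right) \left(13 + 45\right) + 1 = 10 \left(\left(-76\right) 58\right) + 1 = 10 \left(-4408\right) + 1 = -44080 + 1 = -44079$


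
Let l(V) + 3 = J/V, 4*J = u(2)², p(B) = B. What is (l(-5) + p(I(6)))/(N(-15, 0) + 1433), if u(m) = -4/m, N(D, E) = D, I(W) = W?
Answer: 7/3545 ≈ 0.0019746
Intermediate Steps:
J = 1 (J = (-4/2)²/4 = (-4*½)²/4 = (¼)*(-2)² = (¼)*4 = 1)
l(V) = -3 + 1/V
(l(-5) + p(I(6)))/(N(-15, 0) + 1433) = ((-3 + 1/(-5)) + 6)/(-15 + 1433) = ((-3 - ⅕) + 6)/1418 = (-16/5 + 6)*(1/1418) = (14/5)*(1/1418) = 7/3545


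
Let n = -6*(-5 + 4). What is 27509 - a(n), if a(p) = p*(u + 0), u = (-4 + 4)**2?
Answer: 27509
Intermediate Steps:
u = 0 (u = 0**2 = 0)
n = 6 (n = -6*(-1) = 6)
a(p) = 0 (a(p) = p*(0 + 0) = p*0 = 0)
27509 - a(n) = 27509 - 1*0 = 27509 + 0 = 27509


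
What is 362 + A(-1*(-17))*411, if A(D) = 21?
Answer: 8993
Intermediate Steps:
362 + A(-1*(-17))*411 = 362 + 21*411 = 362 + 8631 = 8993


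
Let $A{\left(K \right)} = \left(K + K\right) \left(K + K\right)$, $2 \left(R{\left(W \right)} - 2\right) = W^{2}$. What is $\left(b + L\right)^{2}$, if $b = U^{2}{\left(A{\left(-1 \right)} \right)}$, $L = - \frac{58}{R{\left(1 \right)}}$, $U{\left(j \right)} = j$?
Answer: $\frac{1296}{25} \approx 51.84$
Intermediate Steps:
$R{\left(W \right)} = 2 + \frac{W^{2}}{2}$
$A{\left(K \right)} = 4 K^{2}$ ($A{\left(K \right)} = 2 K 2 K = 4 K^{2}$)
$L = - \frac{116}{5}$ ($L = - \frac{58}{2 + \frac{1^{2}}{2}} = - \frac{58}{2 + \frac{1}{2} \cdot 1} = - \frac{58}{2 + \frac{1}{2}} = - \frac{58}{\frac{5}{2}} = \left(-58\right) \frac{2}{5} = - \frac{116}{5} \approx -23.2$)
$b = 16$ ($b = \left(4 \left(-1\right)^{2}\right)^{2} = \left(4 \cdot 1\right)^{2} = 4^{2} = 16$)
$\left(b + L\right)^{2} = \left(16 - \frac{116}{5}\right)^{2} = \left(- \frac{36}{5}\right)^{2} = \frac{1296}{25}$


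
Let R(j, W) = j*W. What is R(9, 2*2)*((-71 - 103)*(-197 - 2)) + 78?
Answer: 1246614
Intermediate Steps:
R(j, W) = W*j
R(9, 2*2)*((-71 - 103)*(-197 - 2)) + 78 = ((2*2)*9)*((-71 - 103)*(-197 - 2)) + 78 = (4*9)*(-174*(-199)) + 78 = 36*34626 + 78 = 1246536 + 78 = 1246614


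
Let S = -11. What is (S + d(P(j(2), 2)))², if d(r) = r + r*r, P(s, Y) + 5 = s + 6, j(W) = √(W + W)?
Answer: 1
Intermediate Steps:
j(W) = √2*√W (j(W) = √(2*W) = √2*√W)
P(s, Y) = 1 + s (P(s, Y) = -5 + (s + 6) = -5 + (6 + s) = 1 + s)
d(r) = r + r²
(S + d(P(j(2), 2)))² = (-11 + (1 + √2*√2)*(1 + (1 + √2*√2)))² = (-11 + (1 + 2)*(1 + (1 + 2)))² = (-11 + 3*(1 + 3))² = (-11 + 3*4)² = (-11 + 12)² = 1² = 1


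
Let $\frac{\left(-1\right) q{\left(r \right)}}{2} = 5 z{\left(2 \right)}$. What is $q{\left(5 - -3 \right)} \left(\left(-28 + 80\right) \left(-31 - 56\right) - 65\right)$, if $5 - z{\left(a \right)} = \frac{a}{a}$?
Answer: $183560$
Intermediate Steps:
$z{\left(a \right)} = 4$ ($z{\left(a \right)} = 5 - \frac{a}{a} = 5 - 1 = 4$)
$q{\left(r \right)} = -40$ ($q{\left(r \right)} = - 2 \cdot 5 \cdot 4 = \left(-2\right) 20 = -40$)
$q{\left(5 - -3 \right)} \left(\left(-28 + 80\right) \left(-31 - 56\right) - 65\right) = - 40 \left(\left(-28 + 80\right) \left(-31 - 56\right) - 65\right) = - 40 \left(52 \left(-87\right) - 65\right) = - 40 \left(-4524 - 65\right) = \left(-40\right) \left(-4589\right) = 183560$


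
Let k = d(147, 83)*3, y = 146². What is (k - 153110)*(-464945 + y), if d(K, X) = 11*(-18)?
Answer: 68187551816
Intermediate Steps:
d(K, X) = -198
y = 21316
k = -594 (k = -198*3 = -594)
(k - 153110)*(-464945 + y) = (-594 - 153110)*(-464945 + 21316) = -153704*(-443629) = 68187551816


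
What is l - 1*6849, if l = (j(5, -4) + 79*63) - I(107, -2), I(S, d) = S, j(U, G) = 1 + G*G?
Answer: -1962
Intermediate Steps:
j(U, G) = 1 + G²
l = 4887 (l = ((1 + (-4)²) + 79*63) - 1*107 = ((1 + 16) + 4977) - 107 = (17 + 4977) - 107 = 4994 - 107 = 4887)
l - 1*6849 = 4887 - 1*6849 = 4887 - 6849 = -1962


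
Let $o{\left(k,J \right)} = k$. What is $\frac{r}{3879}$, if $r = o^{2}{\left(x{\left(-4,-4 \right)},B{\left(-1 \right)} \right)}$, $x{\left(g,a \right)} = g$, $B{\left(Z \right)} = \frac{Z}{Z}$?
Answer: $\frac{16}{3879} \approx 0.0041248$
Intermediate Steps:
$B{\left(Z \right)} = 1$
$r = 16$ ($r = \left(-4\right)^{2} = 16$)
$\frac{r}{3879} = \frac{16}{3879}$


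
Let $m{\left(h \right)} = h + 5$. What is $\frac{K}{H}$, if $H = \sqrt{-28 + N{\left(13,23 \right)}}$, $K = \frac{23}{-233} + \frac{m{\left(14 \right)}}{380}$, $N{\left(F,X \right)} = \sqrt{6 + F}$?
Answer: $\frac{227 i}{4660 \sqrt{28 - \sqrt{19}}} \approx 0.010019 i$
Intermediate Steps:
$m{\left(h \right)} = 5 + h$
$K = - \frac{227}{4660}$ ($K = \frac{23}{-233} + \frac{5 + 14}{380} = 23 \left(- \frac{1}{233}\right) + 19 \cdot \frac{1}{380} = - \frac{23}{233} + \frac{1}{20} = - \frac{227}{4660} \approx -0.048712$)
$H = \sqrt{-28 + \sqrt{19}}$ ($H = \sqrt{-28 + \sqrt{6 + 13}} = \sqrt{-28 + \sqrt{19}} \approx 4.8622 i$)
$\frac{K}{H} = - \frac{227}{4660 \sqrt{-28 + \sqrt{19}}}$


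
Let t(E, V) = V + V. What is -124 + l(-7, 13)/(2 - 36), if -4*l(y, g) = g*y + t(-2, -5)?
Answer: -16965/136 ≈ -124.74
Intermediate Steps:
t(E, V) = 2*V
l(y, g) = 5/2 - g*y/4 (l(y, g) = -(g*y + 2*(-5))/4 = -(g*y - 10)/4 = -(-10 + g*y)/4 = 5/2 - g*y/4)
-124 + l(-7, 13)/(2 - 36) = -124 + (5/2 - 1/4*13*(-7))/(2 - 36) = -124 + (5/2 + 91/4)/(-34) = -124 + (101/4)*(-1/34) = -124 - 101/136 = -16965/136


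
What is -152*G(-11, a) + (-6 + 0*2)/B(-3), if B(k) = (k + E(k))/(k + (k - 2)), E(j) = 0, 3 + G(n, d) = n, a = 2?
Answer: 2112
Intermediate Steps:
G(n, d) = -3 + n
B(k) = k/(-2 + 2*k) (B(k) = (k + 0)/(k + (k - 2)) = k/(k + (-2 + k)) = k/(-2 + 2*k))
-152*G(-11, a) + (-6 + 0*2)/B(-3) = -152*(-3 - 11) + (-6 + 0*2)/(((1/2)*(-3)/(-1 - 3))) = -152*(-14) + (-6 + 0)/(((1/2)*(-3)/(-4))) = 2128 - 6/((1/2)*(-3)*(-1/4)) = 2128 - 6/3/8 = 2128 - 6*8/3 = 2128 - 16 = 2112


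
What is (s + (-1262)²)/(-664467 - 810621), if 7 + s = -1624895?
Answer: 16129/737544 ≈ 0.021869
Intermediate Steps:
s = -1624902 (s = -7 - 1624895 = -1624902)
(s + (-1262)²)/(-664467 - 810621) = (-1624902 + (-1262)²)/(-664467 - 810621) = (-1624902 + 1592644)/(-1475088) = -32258*(-1/1475088) = 16129/737544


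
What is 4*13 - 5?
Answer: 47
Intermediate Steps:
4*13 - 5 = 52 - 5 = 47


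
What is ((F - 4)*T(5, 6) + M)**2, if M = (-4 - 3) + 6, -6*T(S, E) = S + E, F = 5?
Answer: 289/36 ≈ 8.0278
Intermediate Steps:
T(S, E) = -E/6 - S/6 (T(S, E) = -(S + E)/6 = -(E + S)/6 = -E/6 - S/6)
M = -1 (M = -7 + 6 = -1)
((F - 4)*T(5, 6) + M)**2 = ((5 - 4)*(-1/6*6 - 1/6*5) - 1)**2 = (1*(-1 - 5/6) - 1)**2 = (1*(-11/6) - 1)**2 = (-11/6 - 1)**2 = (-17/6)**2 = 289/36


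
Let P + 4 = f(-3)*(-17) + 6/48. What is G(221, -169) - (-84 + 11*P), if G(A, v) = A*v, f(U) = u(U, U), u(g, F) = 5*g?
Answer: -320219/8 ≈ -40027.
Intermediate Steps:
f(U) = 5*U
P = 2009/8 (P = -4 + ((5*(-3))*(-17) + 6/48) = -4 + (-15*(-17) + 6*(1/48)) = -4 + (255 + 1/8) = -4 + 2041/8 = 2009/8 ≈ 251.13)
G(221, -169) - (-84 + 11*P) = 221*(-169) - (-84 + 11*(2009/8)) = -37349 - (-84 + 22099/8) = -37349 - 1*21427/8 = -37349 - 21427/8 = -320219/8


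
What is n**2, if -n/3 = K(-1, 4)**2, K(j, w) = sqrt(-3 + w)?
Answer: 9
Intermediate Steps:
n = -3 (n = -3*(sqrt(-3 + 4))**2 = -3*(sqrt(1))**2 = -3*1**2 = -3*1 = -3)
n**2 = (-3)**2 = 9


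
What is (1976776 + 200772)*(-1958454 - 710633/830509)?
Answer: -3541813143238541012/830509 ≈ -4.2646e+12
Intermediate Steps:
(1976776 + 200772)*(-1958454 - 710633/830509) = 2177548*(-1958454 - 710633*1/830509) = 2177548*(-1958454 - 710633/830509) = 2177548*(-1626514383719/830509) = -3541813143238541012/830509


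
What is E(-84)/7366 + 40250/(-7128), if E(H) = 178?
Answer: -73803179/13126212 ≈ -5.6226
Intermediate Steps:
E(-84)/7366 + 40250/(-7128) = 178/7366 + 40250/(-7128) = 178*(1/7366) + 40250*(-1/7128) = 89/3683 - 20125/3564 = -73803179/13126212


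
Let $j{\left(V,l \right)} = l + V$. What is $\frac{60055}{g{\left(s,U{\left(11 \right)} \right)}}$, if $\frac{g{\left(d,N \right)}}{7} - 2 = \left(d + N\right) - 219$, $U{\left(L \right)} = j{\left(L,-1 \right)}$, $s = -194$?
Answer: $- \frac{60055}{2807} \approx -21.395$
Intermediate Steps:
$j{\left(V,l \right)} = V + l$
$U{\left(L \right)} = -1 + L$ ($U{\left(L \right)} = L - 1 = -1 + L$)
$g{\left(d,N \right)} = -1519 + 7 N + 7 d$ ($g{\left(d,N \right)} = 14 + 7 \left(\left(d + N\right) - 219\right) = 14 + 7 \left(\left(N + d\right) - 219\right) = 14 + 7 \left(-219 + N + d\right) = 14 + \left(-1533 + 7 N + 7 d\right) = -1519 + 7 N + 7 d$)
$\frac{60055}{g{\left(s,U{\left(11 \right)} \right)}} = \frac{60055}{-1519 + 7 \left(-1 + 11\right) + 7 \left(-194\right)} = \frac{60055}{-1519 + 7 \cdot 10 - 1358} = \frac{60055}{-1519 + 70 - 1358} = \frac{60055}{-2807} = 60055 \left(- \frac{1}{2807}\right) = - \frac{60055}{2807}$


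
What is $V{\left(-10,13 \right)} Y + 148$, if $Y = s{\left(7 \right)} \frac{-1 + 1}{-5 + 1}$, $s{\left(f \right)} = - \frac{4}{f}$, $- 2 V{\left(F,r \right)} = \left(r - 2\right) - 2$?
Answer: $148$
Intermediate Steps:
$V{\left(F,r \right)} = 2 - \frac{r}{2}$ ($V{\left(F,r \right)} = - \frac{\left(r - 2\right) - 2}{2} = - \frac{\left(-2 + r\right) - 2}{2} = - \frac{-4 + r}{2} = 2 - \frac{r}{2}$)
$Y = 0$ ($Y = - \frac{4}{7} \frac{-1 + 1}{-5 + 1} = \left(-4\right) \frac{1}{7} \frac{0}{-4} = - \frac{4 \cdot 0 \left(- \frac{1}{4}\right)}{7} = \left(- \frac{4}{7}\right) 0 = 0$)
$V{\left(-10,13 \right)} Y + 148 = \left(2 - \frac{13}{2}\right) 0 + 148 = \left(- \frac{9}{2}\right) 0 + 148 = 0 + 148 = 148$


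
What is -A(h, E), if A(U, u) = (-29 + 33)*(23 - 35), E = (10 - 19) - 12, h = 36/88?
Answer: 48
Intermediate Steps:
h = 9/22 (h = 36*(1/88) = 9/22 ≈ 0.40909)
E = -21 (E = -9 - 12 = -21)
A(U, u) = -48 (A(U, u) = 4*(-12) = -48)
-A(h, E) = -1*(-48) = 48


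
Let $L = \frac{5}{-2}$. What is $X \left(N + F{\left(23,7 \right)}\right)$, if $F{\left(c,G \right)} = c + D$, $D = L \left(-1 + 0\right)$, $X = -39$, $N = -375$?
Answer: $\frac{27261}{2} \approx 13631.0$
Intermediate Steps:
$L = - \frac{5}{2}$ ($L = 5 \left(- \frac{1}{2}\right) = - \frac{5}{2} \approx -2.5$)
$D = \frac{5}{2}$ ($D = - \frac{5 \left(-1 + 0\right)}{2} = \left(- \frac{5}{2}\right) \left(-1\right) = \frac{5}{2} \approx 2.5$)
$F{\left(c,G \right)} = \frac{5}{2} + c$ ($F{\left(c,G \right)} = c + \frac{5}{2} = \frac{5}{2} + c$)
$X \left(N + F{\left(23,7 \right)}\right) = - 39 \left(-375 + \left(\frac{5}{2} + 23\right)\right) = - 39 \left(-375 + \frac{51}{2}\right) = \left(-39\right) \left(- \frac{699}{2}\right) = \frac{27261}{2}$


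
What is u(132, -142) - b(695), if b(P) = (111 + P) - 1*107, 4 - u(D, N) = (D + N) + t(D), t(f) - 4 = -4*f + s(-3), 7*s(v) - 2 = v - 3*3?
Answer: -1117/7 ≈ -159.57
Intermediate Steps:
s(v) = -1 + v/7 (s(v) = 2/7 + (v - 3*3)/7 = 2/7 + (v - 9)/7 = 2/7 + (-9 + v)/7 = 2/7 + (-9/7 + v/7) = -1 + v/7)
t(f) = 18/7 - 4*f (t(f) = 4 + (-4*f + (-1 + (⅐)*(-3))) = 4 + (-4*f + (-1 - 3/7)) = 4 + (-4*f - 10/7) = 4 + (-10/7 - 4*f) = 18/7 - 4*f)
u(D, N) = 10/7 - N + 3*D (u(D, N) = 4 - ((D + N) + (18/7 - 4*D)) = 4 - (18/7 + N - 3*D) = 4 + (-18/7 - N + 3*D) = 10/7 - N + 3*D)
b(P) = 4 + P (b(P) = (111 + P) - 107 = 4 + P)
u(132, -142) - b(695) = (10/7 - 1*(-142) + 3*132) - (4 + 695) = (10/7 + 142 + 396) - 1*699 = 3776/7 - 699 = -1117/7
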